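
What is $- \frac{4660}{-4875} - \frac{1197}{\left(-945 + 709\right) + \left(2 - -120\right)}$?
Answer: $\frac{22339}{1950} \approx 11.456$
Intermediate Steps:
$- \frac{4660}{-4875} - \frac{1197}{\left(-945 + 709\right) + \left(2 - -120\right)} = \left(-4660\right) \left(- \frac{1}{4875}\right) - \frac{1197}{-236 + \left(2 + 120\right)} = \frac{932}{975} - \frac{1197}{-236 + 122} = \frac{932}{975} - \frac{1197}{-114} = \frac{932}{975} - - \frac{21}{2} = \frac{932}{975} + \frac{21}{2} = \frac{22339}{1950}$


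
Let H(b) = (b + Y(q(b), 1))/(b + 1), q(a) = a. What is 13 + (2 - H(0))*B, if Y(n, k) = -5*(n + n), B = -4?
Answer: 5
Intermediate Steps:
Y(n, k) = -10*n
H(b) = -9*b/(1 + b) (H(b) = (b - 10*b)/(b + 1) = (-9*b)/(1 + b) = -9*b/(1 + b))
13 + (2 - H(0))*B = 13 + (2 - (-9)*0/(1 + 0))*(-4) = 13 + (2 - (-9)*0/1)*(-4) = 13 + (2 - (-9)*0)*(-4) = 13 + (2 - 1*0)*(-4) = 13 + (2 + 0)*(-4) = 13 + 2*(-4) = 13 - 8 = 5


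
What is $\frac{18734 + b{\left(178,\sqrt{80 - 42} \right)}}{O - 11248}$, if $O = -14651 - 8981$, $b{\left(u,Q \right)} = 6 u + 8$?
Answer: $- \frac{1981}{3488} \approx -0.56795$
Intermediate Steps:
$b{\left(u,Q \right)} = 8 + 6 u$
$O = -23632$ ($O = -14651 - 8981 = -23632$)
$\frac{18734 + b{\left(178,\sqrt{80 - 42} \right)}}{O - 11248} = \frac{18734 + \left(8 + 6 \cdot 178\right)}{-23632 - 11248} = \frac{18734 + \left(8 + 1068\right)}{-34880} = \left(18734 + 1076\right) \left(- \frac{1}{34880}\right) = 19810 \left(- \frac{1}{34880}\right) = - \frac{1981}{3488}$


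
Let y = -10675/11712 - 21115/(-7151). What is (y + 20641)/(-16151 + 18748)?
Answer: 28342730527/3565660224 ≈ 7.9488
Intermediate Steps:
y = 2802655/1372992 (y = -10675*1/11712 - 21115*(-1/7151) = -175/192 + 21115/7151 = 2802655/1372992 ≈ 2.0413)
(y + 20641)/(-16151 + 18748) = (2802655/1372992 + 20641)/(-16151 + 18748) = (28342730527/1372992)/2597 = (28342730527/1372992)*(1/2597) = 28342730527/3565660224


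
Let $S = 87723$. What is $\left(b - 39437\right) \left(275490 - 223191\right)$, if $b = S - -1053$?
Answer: $2580380361$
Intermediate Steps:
$b = 88776$ ($b = 87723 - -1053 = 87723 + 1053 = 88776$)
$\left(b - 39437\right) \left(275490 - 223191\right) = \left(88776 - 39437\right) \left(275490 - 223191\right) = 49339 \cdot 52299 = 2580380361$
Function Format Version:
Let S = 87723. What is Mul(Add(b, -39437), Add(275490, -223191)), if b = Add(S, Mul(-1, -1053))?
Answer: 2580380361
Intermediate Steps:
b = 88776 (b = Add(87723, Mul(-1, -1053)) = Add(87723, 1053) = 88776)
Mul(Add(b, -39437), Add(275490, -223191)) = Mul(Add(88776, -39437), Add(275490, -223191)) = Mul(49339, 52299) = 2580380361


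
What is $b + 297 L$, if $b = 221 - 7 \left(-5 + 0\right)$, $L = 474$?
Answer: $141034$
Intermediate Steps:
$b = 256$ ($b = 221 - -35 = 221 + 35 = 256$)
$b + 297 L = 256 + 297 \cdot 474 = 256 + 140778 = 141034$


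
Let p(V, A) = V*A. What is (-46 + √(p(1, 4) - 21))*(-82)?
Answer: 3772 - 82*I*√17 ≈ 3772.0 - 338.09*I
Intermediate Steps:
p(V, A) = A*V
(-46 + √(p(1, 4) - 21))*(-82) = (-46 + √(4*1 - 21))*(-82) = (-46 + √(4 - 21))*(-82) = (-46 + √(-17))*(-82) = (-46 + I*√17)*(-82) = 3772 - 82*I*√17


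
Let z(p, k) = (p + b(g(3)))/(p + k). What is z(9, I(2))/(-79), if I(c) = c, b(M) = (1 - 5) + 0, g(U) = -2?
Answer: -5/869 ≈ -0.0057537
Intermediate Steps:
b(M) = -4 (b(M) = -4 + 0 = -4)
z(p, k) = (-4 + p)/(k + p) (z(p, k) = (p - 4)/(p + k) = (-4 + p)/(k + p))
z(9, I(2))/(-79) = ((-4 + 9)/(2 + 9))/(-79) = (5/11)*(-1/79) = -5/869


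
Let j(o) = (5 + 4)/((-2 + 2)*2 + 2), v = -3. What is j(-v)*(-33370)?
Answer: -150165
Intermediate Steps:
j(o) = 9/2 (j(o) = 9/(0*2 + 2) = 9/(0 + 2) = 9/2)
j(-v)*(-33370) = (9/2)*(-33370) = -150165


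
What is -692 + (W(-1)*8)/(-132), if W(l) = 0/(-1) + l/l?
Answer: -22838/33 ≈ -692.06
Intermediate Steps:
W(l) = 1 (W(l) = 0*(-1) + 1 = 0 + 1 = 1)
-692 + (W(-1)*8)/(-132) = -692 + (1*8)/(-132) = -692 + 8*(-1/132) = -692 - 2/33 = -22838/33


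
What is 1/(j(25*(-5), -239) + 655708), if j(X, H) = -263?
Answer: 1/655445 ≈ 1.5257e-6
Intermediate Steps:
1/(j(25*(-5), -239) + 655708) = 1/(-263 + 655708) = 1/655445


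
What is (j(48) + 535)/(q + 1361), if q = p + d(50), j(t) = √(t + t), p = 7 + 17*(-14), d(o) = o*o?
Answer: 107/726 + 2*√6/1815 ≈ 0.15008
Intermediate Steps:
d(o) = o²
p = -231 (p = 7 - 238 = -231)
j(t) = √2*√t (j(t) = √(2*t) = √2*√t)
q = 2269 (q = -231 + 50² = -231 + 2500 = 2269)
(j(48) + 535)/(q + 1361) = (√2*√48 + 535)/(2269 + 1361) = (√2*(4*√3) + 535)/3630 = (4*√6 + 535)*(1/3630) = (535 + 4*√6)*(1/3630) = 107/726 + 2*√6/1815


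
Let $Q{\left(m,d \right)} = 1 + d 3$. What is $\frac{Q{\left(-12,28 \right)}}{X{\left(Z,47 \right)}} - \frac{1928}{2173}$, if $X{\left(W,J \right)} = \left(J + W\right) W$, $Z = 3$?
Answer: $- \frac{20899}{65190} \approx -0.32059$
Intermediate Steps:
$Q{\left(m,d \right)} = 1 + 3 d$
$X{\left(W,J \right)} = W \left(J + W\right)$
$\frac{Q{\left(-12,28 \right)}}{X{\left(Z,47 \right)}} - \frac{1928}{2173} = \frac{1 + 3 \cdot 28}{3 \left(47 + 3\right)} - \frac{1928}{2173} = \frac{1 + 84}{3 \cdot 50} - \frac{1928}{2173} = \frac{85}{150} - \frac{1928}{2173} = 85 \cdot \frac{1}{150} - \frac{1928}{2173} = \frac{17}{30} - \frac{1928}{2173} = - \frac{20899}{65190}$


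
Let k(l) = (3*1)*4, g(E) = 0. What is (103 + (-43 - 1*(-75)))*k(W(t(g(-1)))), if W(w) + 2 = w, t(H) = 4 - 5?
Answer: 1620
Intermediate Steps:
t(H) = -1
W(w) = -2 + w
k(l) = 12 (k(l) = 3*4 = 12)
(103 + (-43 - 1*(-75)))*k(W(t(g(-1)))) = (103 + (-43 - 1*(-75)))*12 = (103 + (-43 + 75))*12 = (103 + 32)*12 = 135*12 = 1620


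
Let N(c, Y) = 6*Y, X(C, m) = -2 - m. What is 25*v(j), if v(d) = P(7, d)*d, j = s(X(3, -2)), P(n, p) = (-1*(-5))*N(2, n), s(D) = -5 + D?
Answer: -26250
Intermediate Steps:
P(n, p) = 30*n (P(n, p) = (-1*(-5))*(6*n) = 5*(6*n) = 30*n)
j = -5 (j = -5 + (-2 - 1*(-2)) = -5 + (-2 + 2) = -5 + 0 = -5)
v(d) = 210*d (v(d) = (30*7)*d = 210*d)
25*v(j) = 25*(210*(-5)) = 25*(-1050) = -26250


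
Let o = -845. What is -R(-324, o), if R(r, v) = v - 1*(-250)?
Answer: 595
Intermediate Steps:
R(r, v) = 250 + v (R(r, v) = v + 250 = 250 + v)
-R(-324, o) = -(250 - 845) = -1*(-595) = 595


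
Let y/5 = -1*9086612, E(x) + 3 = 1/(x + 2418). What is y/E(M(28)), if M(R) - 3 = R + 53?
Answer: 22734703224/1501 ≈ 1.5146e+7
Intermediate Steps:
M(R) = 56 + R (M(R) = 3 + (R + 53) = 3 + (53 + R) = 56 + R)
E(x) = -3 + 1/(2418 + x) (E(x) = -3 + 1/(x + 2418) = -3 + 1/(2418 + x))
y = -45433060 (y = 5*(-1*9086612) = 5*(-9086612) = -45433060)
y/E(M(28)) = -45433060*(2418 + (56 + 28))/(-7253 - 3*(56 + 28)) = -45433060*(2418 + 84)/(-7253 - 3*84) = -45433060*2502/(-7253 - 252) = -45433060/((1/2502)*(-7505)) = -45433060/(-7505/2502) = -45433060*(-2502/7505) = 22734703224/1501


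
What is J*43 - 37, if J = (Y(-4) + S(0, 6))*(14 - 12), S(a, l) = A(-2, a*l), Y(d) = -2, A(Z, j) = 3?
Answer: 49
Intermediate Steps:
S(a, l) = 3
J = 2 (J = (-2 + 3)*(14 - 12) = 1*2 = 2)
J*43 - 37 = 2*43 - 37 = 86 - 37 = 49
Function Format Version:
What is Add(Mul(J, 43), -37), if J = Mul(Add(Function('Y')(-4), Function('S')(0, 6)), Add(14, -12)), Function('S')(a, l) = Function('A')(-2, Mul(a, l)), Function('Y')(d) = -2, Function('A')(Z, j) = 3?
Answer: 49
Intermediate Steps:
Function('S')(a, l) = 3
J = 2 (J = Mul(Add(-2, 3), Add(14, -12)) = Mul(1, 2) = 2)
Add(Mul(J, 43), -37) = Add(Mul(2, 43), -37) = Add(86, -37) = 49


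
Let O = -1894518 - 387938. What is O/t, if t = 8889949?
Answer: -2282456/8889949 ≈ -0.25675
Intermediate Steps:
O = -2282456
O/t = -2282456/8889949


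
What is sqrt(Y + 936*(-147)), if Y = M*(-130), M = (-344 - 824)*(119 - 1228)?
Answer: 26*I*sqrt(249302) ≈ 12982.0*I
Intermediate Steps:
M = 1295312 (M = -1168*(-1109) = 1295312)
Y = -168390560 (Y = 1295312*(-130) = -168390560)
sqrt(Y + 936*(-147)) = sqrt(-168390560 + 936*(-147)) = sqrt(-168390560 - 137592) = sqrt(-168528152) = 26*I*sqrt(249302)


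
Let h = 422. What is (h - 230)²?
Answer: 36864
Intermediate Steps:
(h - 230)² = (422 - 230)² = 192² = 36864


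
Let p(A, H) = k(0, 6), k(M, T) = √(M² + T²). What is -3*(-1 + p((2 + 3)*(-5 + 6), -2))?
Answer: -15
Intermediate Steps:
p(A, H) = 6 (p(A, H) = √(0² + 6²) = √(0 + 36) = √36 = 6)
-3*(-1 + p((2 + 3)*(-5 + 6), -2)) = -3*(-1 + 6) = -3*5 = -15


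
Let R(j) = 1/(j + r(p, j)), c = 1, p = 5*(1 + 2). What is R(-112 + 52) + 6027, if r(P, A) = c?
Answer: 355592/59 ≈ 6027.0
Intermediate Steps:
p = 15 (p = 5*3 = 15)
r(P, A) = 1
R(j) = 1/(1 + j) (R(j) = 1/(j + 1) = 1/(1 + j))
R(-112 + 52) + 6027 = 1/(1 + (-112 + 52)) + 6027 = 1/(1 - 60) + 6027 = 1/(-59) + 6027 = -1/59 + 6027 = 355592/59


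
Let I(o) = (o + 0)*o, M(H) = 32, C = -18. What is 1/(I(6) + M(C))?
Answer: 1/68 ≈ 0.014706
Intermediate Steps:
I(o) = o² (I(o) = o*o = o²)
1/(I(6) + M(C)) = 1/(6² + 32) = 1/(36 + 32) = 1/68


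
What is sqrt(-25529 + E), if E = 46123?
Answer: sqrt(20594) ≈ 143.51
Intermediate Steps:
sqrt(-25529 + E) = sqrt(-25529 + 46123) = sqrt(20594)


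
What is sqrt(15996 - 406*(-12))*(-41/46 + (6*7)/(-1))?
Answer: -1973*sqrt(5217)/23 ≈ -6196.0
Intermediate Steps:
sqrt(15996 - 406*(-12))*(-41/46 + (6*7)/(-1)) = sqrt(15996 + 4872)*(-41*1/46 + 42*(-1)) = sqrt(20868)*(-41/46 - 42) = (2*sqrt(5217))*(-1973/46) = -1973*sqrt(5217)/23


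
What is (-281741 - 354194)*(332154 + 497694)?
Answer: -527729387880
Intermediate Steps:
(-281741 - 354194)*(332154 + 497694) = -635935*829848 = -527729387880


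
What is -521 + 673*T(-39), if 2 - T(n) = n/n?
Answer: 152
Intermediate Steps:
T(n) = 1 (T(n) = 2 - n/n = 2 - 1*1 = 2 - 1 = 1)
-521 + 673*T(-39) = -521 + 673*1 = -521 + 673 = 152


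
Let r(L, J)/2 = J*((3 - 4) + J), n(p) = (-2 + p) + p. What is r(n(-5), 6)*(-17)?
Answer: -1020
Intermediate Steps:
n(p) = -2 + 2*p
r(L, J) = 2*J*(-1 + J) (r(L, J) = 2*(J*((3 - 4) + J)) = 2*(J*(-1 + J)) = 2*J*(-1 + J))
r(n(-5), 6)*(-17) = (2*6*(-1 + 6))*(-17) = (2*6*5)*(-17) = 60*(-17) = -1020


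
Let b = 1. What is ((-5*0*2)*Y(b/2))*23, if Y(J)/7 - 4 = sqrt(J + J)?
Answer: 0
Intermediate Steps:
Y(J) = 28 + 7*sqrt(2)*sqrt(J) (Y(J) = 28 + 7*sqrt(J + J) = 28 + 7*sqrt(2*J) = 28 + 7*(sqrt(2)*sqrt(J)) = 28 + 7*sqrt(2)*sqrt(J))
((-5*0*2)*Y(b/2))*23 = ((-5*0*2)*(28 + 7*sqrt(2)*sqrt(1/2)))*23 = ((0*2)*(28 + 7*sqrt(2)*sqrt(1*(1/2))))*23 = (0*(28 + 7*sqrt(2)*sqrt(1/2)))*23 = (0*(28 + 7*sqrt(2)*(sqrt(2)/2)))*23 = (0*(28 + 7))*23 = (0*35)*23 = 0*23 = 0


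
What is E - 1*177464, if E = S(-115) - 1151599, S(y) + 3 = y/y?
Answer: -1329065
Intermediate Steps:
S(y) = -2 (S(y) = -3 + y/y = -3 + 1 = -2)
E = -1151601 (E = -2 - 1151599 = -1151601)
E - 1*177464 = -1151601 - 1*177464 = -1151601 - 177464 = -1329065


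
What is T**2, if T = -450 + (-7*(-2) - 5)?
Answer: 194481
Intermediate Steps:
T = -441 (T = -450 + (14 - 5) = -450 + 9 = -441)
T**2 = (-441)**2 = 194481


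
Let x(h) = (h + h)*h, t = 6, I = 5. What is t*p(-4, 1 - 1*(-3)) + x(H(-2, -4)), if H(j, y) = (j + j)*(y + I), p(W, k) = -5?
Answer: 2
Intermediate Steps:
H(j, y) = 2*j*(5 + y) (H(j, y) = (j + j)*(y + 5) = (2*j)*(5 + y) = 2*j*(5 + y))
x(h) = 2*h² (x(h) = (2*h)*h = 2*h²)
t*p(-4, 1 - 1*(-3)) + x(H(-2, -4)) = 6*(-5) + 2*(2*(-2)*(5 - 4))² = -30 + 2*(2*(-2)*1)² = -30 + 2*(-4)² = -30 + 2*16 = -30 + 32 = 2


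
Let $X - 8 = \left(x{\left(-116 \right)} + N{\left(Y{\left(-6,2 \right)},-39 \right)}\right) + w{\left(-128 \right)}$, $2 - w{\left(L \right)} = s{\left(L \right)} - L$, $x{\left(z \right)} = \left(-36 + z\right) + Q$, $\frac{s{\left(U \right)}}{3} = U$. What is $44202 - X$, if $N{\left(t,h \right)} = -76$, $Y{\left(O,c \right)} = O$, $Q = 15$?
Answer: $44149$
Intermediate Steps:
$s{\left(U \right)} = 3 U$
$x{\left(z \right)} = -21 + z$ ($x{\left(z \right)} = \left(-36 + z\right) + 15 = -21 + z$)
$w{\left(L \right)} = 2 - 2 L$ ($w{\left(L \right)} = 2 - \left(3 L - L\right) = 2 - 2 L$)
$X = 53$ ($X = 8 + \left(\left(\left(-21 - 116\right) - 76\right) + \left(2 - -256\right)\right) = 8 + \left(\left(-137 - 76\right) + \left(2 + 256\right)\right) = 8 + \left(-213 + 258\right) = 8 + 45 = 53$)
$44202 - X = 44202 - 53 = 44149$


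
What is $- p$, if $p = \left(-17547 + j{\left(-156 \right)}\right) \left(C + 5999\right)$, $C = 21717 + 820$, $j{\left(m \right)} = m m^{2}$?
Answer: $108835248168$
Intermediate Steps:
$j{\left(m \right)} = m^{3}$
$C = 22537$
$p = -108835248168$ ($p = \left(-17547 + \left(-156\right)^{3}\right) \left(22537 + 5999\right) = \left(-17547 - 3796416\right) 28536 = \left(-3813963\right) 28536 = -108835248168$)
$- p = \left(-1\right) \left(-108835248168\right) = 108835248168$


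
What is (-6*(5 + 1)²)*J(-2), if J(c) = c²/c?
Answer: 432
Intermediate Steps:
J(c) = c
(-6*(5 + 1)²)*J(-2) = -6*(5 + 1)²*(-2) = -6*6²*(-2) = -6*36*(-2) = -216*(-2) = 432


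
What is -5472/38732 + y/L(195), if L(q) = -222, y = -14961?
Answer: 48187889/716542 ≈ 67.251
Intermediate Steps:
-5472/38732 + y/L(195) = -5472/38732 - 14961/(-222) = -5472*1/38732 - 14961*(-1/222) = -1368/9683 + 4987/74 = 48187889/716542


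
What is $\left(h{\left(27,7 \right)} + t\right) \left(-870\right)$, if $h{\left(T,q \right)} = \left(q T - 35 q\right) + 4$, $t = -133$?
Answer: $160950$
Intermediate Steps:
$h{\left(T,q \right)} = 4 - 35 q + T q$ ($h{\left(T,q \right)} = \left(T q - 35 q\right) + 4 = \left(- 35 q + T q\right) + 4 = 4 - 35 q + T q$)
$\left(h{\left(27,7 \right)} + t\right) \left(-870\right) = \left(\left(4 - 245 + 27 \cdot 7\right) - 133\right) \left(-870\right) = \left(\left(4 - 245 + 189\right) - 133\right) \left(-870\right) = \left(-52 - 133\right) \left(-870\right) = \left(-185\right) \left(-870\right) = 160950$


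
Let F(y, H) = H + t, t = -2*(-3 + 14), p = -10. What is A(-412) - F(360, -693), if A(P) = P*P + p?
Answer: 170449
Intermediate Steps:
t = -22 (t = -2*11 = -22)
A(P) = -10 + P**2 (A(P) = P*P - 10 = P**2 - 10 = -10 + P**2)
F(y, H) = -22 + H (F(y, H) = H - 22 = -22 + H)
A(-412) - F(360, -693) = (-10 + (-412)**2) - (-22 - 693) = (-10 + 169744) - 1*(-715) = 169734 + 715 = 170449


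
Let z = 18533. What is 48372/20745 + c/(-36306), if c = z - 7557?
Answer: 84916484/41842665 ≈ 2.0294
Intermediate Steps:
c = 10976 (c = 18533 - 7557 = 10976)
48372/20745 + c/(-36306) = 48372/20745 + 10976/(-36306) = 48372*(1/20745) + 10976*(-1/36306) = 16124/6915 - 5488/18153 = 84916484/41842665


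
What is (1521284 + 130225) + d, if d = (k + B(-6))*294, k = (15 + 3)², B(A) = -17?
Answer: 1741767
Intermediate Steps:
k = 324 (k = 18² = 324)
d = 90258 (d = (324 - 17)*294 = 307*294 = 90258)
(1521284 + 130225) + d = (1521284 + 130225) + 90258 = 1651509 + 90258 = 1741767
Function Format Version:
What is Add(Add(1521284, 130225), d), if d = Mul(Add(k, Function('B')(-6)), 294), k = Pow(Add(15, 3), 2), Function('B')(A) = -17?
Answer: 1741767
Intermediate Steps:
k = 324 (k = Pow(18, 2) = 324)
d = 90258 (d = Mul(Add(324, -17), 294) = Mul(307, 294) = 90258)
Add(Add(1521284, 130225), d) = Add(Add(1521284, 130225), 90258) = Add(1651509, 90258) = 1741767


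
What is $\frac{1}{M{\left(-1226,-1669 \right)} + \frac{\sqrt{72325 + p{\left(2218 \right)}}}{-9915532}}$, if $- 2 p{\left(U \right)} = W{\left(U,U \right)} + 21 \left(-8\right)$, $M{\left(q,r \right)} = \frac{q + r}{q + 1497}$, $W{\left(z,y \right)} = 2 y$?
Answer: $- \frac{2337415717097583760}{24969809966624252193} + \frac{66200598692 \sqrt{7799}}{24969809966624252193} \approx -0.093609$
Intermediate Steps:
$M{\left(q,r \right)} = \frac{q + r}{1497 + q}$
$p{\left(U \right)} = 84 - U$ ($p{\left(U \right)} = - \frac{2 U + 21 \left(-8\right)}{2} = - \frac{2 U - 168}{2} = - \frac{-168 + 2 U}{2} = 84 - U$)
$\frac{1}{M{\left(-1226,-1669 \right)} + \frac{\sqrt{72325 + p{\left(2218 \right)}}}{-9915532}} = \frac{1}{\frac{-1226 - 1669}{1497 - 1226} + \frac{\sqrt{72325 + \left(84 - 2218\right)}}{-9915532}} = \frac{1}{\frac{1}{271} \left(-2895\right) + \sqrt{72325 + \left(84 - 2218\right)} \left(- \frac{1}{9915532}\right)} = \frac{1}{\frac{1}{271} \left(-2895\right) + \sqrt{72325 - 2134} \left(- \frac{1}{9915532}\right)} = \frac{1}{- \frac{2895}{271} + \sqrt{70191} \left(- \frac{1}{9915532}\right)} = \frac{1}{- \frac{2895}{271} + 3 \sqrt{7799} \left(- \frac{1}{9915532}\right)} = \frac{1}{- \frac{2895}{271} - \frac{3 \sqrt{7799}}{9915532}}$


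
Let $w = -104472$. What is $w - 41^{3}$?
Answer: $-173393$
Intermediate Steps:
$w - 41^{3} = -104472 - 41^{3} = -104472 - 68921 = -173393$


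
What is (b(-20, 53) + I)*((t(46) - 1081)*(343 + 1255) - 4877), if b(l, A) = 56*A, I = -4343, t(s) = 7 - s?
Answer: 2467625875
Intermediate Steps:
(b(-20, 53) + I)*((t(46) - 1081)*(343 + 1255) - 4877) = (56*53 - 4343)*(((7 - 1*46) - 1081)*(343 + 1255) - 4877) = (2968 - 4343)*(((7 - 46) - 1081)*1598 - 4877) = -1375*((-39 - 1081)*1598 - 4877) = -1375*(-1120*1598 - 4877) = -1375*(-1789760 - 4877) = -1375*(-1794637) = 2467625875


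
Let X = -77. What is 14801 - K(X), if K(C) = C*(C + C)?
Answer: 2943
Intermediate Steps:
K(C) = 2*C² (K(C) = C*(2*C) = 2*C²)
14801 - K(X) = 14801 - 2*(-77)² = 14801 - 2*5929 = 14801 - 1*11858 = 14801 - 11858 = 2943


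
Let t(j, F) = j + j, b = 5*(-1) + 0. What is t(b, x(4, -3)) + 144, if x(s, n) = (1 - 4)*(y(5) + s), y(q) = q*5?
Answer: 134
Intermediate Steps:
y(q) = 5*q
x(s, n) = -75 - 3*s (x(s, n) = (1 - 4)*(5*5 + s) = -3*(25 + s) = -75 - 3*s)
b = -5 (b = -5 + 0 = -5)
t(j, F) = 2*j
t(b, x(4, -3)) + 144 = 2*(-5) + 144 = -10 + 144 = 134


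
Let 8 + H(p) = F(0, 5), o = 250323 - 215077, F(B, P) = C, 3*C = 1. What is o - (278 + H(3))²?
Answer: -340507/9 ≈ -37834.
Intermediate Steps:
C = ⅓ (C = (⅓)*1 = ⅓ ≈ 0.33333)
F(B, P) = ⅓
o = 35246
H(p) = -23/3 (H(p) = -8 + ⅓ = -23/3)
o - (278 + H(3))² = 35246 - (278 - 23/3)² = 35246 - (811/3)² = 35246 - 1*657721/9 = 35246 - 657721/9 = -340507/9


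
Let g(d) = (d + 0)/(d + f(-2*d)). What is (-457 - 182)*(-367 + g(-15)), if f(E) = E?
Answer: 235152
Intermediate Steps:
g(d) = -1 (g(d) = (d + 0)/(d - 2*d) = d/((-d)) = d*(-1/d) = -1)
(-457 - 182)*(-367 + g(-15)) = (-457 - 182)*(-367 - 1) = -639*(-368) = 235152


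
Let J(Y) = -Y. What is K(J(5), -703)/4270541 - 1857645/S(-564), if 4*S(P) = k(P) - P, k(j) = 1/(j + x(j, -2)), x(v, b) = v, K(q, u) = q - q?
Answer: -8381694240/636191 ≈ -13175.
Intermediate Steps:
K(q, u) = 0
k(j) = 1/(2*j) (k(j) = 1/(j + j) = 1/(2*j))
S(P) = -P/4 + 1/(8*P) (S(P) = (1/(2*P) - P)/4 = -P/4 + 1/(8*P))
K(J(5), -703)/4270541 - 1857645/S(-564) = 0/4270541 - 1857645/(-¼*(-564) + (⅛)/(-564)) = 0*(1/4270541) - 1857645/(141 + (⅛)*(-1/564)) = 0 - 1857645/(141 - 1/4512) = 0 - 1857645/636191/4512 = 0 - 1857645*4512/636191 = 0 - 8381694240/636191 = -8381694240/636191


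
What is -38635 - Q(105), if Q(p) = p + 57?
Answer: -38797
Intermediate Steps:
Q(p) = 57 + p
-38635 - Q(105) = -38635 - (57 + 105) = -38635 - 1*162 = -38635 - 162 = -38797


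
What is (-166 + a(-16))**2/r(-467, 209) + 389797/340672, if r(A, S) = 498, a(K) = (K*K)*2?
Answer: 20489004029/84827328 ≈ 241.54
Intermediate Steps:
a(K) = 2*K**2 (a(K) = K**2*2 = 2*K**2)
(-166 + a(-16))**2/r(-467, 209) + 389797/340672 = (-166 + 2*(-16)**2)**2/498 + 389797/340672 = (-166 + 2*256)**2*(1/498) + 389797*(1/340672) = (-166 + 512)**2*(1/498) + 389797/340672 = 346**2*(1/498) + 389797/340672 = 119716*(1/498) + 389797/340672 = 59858/249 + 389797/340672 = 20489004029/84827328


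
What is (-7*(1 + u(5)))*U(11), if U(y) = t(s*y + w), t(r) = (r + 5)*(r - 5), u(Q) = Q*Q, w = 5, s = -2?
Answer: -48048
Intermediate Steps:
u(Q) = Q²
t(r) = (-5 + r)*(5 + r) (t(r) = (5 + r)*(-5 + r) = (-5 + r)*(5 + r))
U(y) = -25 + (5 - 2*y)² (U(y) = -25 + (-2*y + 5)² = -25 + (5 - 2*y)²)
(-7*(1 + u(5)))*U(11) = (-7*(1 + 5²))*(4*11*(-5 + 11)) = (-7*(1 + 25))*(4*11*6) = -7*26*264 = -182*264 = -48048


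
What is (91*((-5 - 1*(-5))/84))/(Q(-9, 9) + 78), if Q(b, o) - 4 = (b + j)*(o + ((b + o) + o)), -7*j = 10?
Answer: 0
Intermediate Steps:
j = -10/7 (j = -⅐*10 = -10/7 ≈ -1.4286)
Q(b, o) = 4 + (-10/7 + b)*(b + 3*o) (Q(b, o) = 4 + (b - 10/7)*(o + ((b + o) + o)) = 4 + (-10/7 + b)*(o + (b + 2*o)) = 4 + (-10/7 + b)*(b + 3*o))
(91*((-5 - 1*(-5))/84))/(Q(-9, 9) + 78) = (91*((-5 - 1*(-5))/84))/((4 + (-9)² - 30/7*9 - 10/7*(-9) + 3*(-9)*9) + 78) = (91*((-5 + 5)*(1/84)))/((4 + 81 - 270/7 + 90/7 - 243) + 78) = (91*(0*(1/84)))/(-1286/7 + 78) = (91*0)/(-740/7) = 0*(-7/740) = 0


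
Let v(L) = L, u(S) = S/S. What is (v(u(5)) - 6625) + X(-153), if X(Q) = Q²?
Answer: 16785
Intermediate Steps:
u(S) = 1
(v(u(5)) - 6625) + X(-153) = (1 - 6625) + (-153)² = -6624 + 23409 = 16785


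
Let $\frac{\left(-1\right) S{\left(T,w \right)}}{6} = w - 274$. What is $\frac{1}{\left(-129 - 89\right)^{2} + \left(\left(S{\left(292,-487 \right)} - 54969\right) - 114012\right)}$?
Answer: $- \frac{1}{116891} \approx -8.555 \cdot 10^{-6}$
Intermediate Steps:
$S{\left(T,w \right)} = 1644 - 6 w$ ($S{\left(T,w \right)} = - 6 \left(w - 274\right) = - 6 \left(-274 + w\right) = 1644 - 6 w$)
$\frac{1}{\left(-129 - 89\right)^{2} + \left(\left(S{\left(292,-487 \right)} - 54969\right) - 114012\right)} = \frac{1}{\left(-129 - 89\right)^{2} + \left(\left(\left(1644 - -2922\right) - 54969\right) - 114012\right)} = \frac{1}{\left(-218\right)^{2} + \left(\left(\left(1644 + 2922\right) - 54969\right) - 114012\right)} = \frac{1}{47524 + \left(\left(4566 - 54969\right) - 114012\right)} = \frac{1}{47524 - 164415} = \frac{1}{-116891} = - \frac{1}{116891}$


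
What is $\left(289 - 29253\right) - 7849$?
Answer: $-36813$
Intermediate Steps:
$\left(289 - 29253\right) - 7849 = -28964 - 7849 = -36813$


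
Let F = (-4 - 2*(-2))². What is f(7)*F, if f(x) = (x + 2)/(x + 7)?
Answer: 0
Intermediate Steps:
f(x) = (2 + x)/(7 + x)
F = 0 (F = (-4 + 4)² = 0² = 0)
f(7)*F = ((2 + 7)/(7 + 7))*0 = (9/14)*0 = 0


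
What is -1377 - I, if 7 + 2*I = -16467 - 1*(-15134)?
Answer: -707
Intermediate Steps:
I = -670 (I = -7/2 + (-16467 - 1*(-15134))/2 = -7/2 + (-16467 + 15134)/2 = -7/2 + (½)*(-1333) = -7/2 - 1333/2 = -670)
-1377 - I = -1377 - 1*(-670) = -1377 + 670 = -707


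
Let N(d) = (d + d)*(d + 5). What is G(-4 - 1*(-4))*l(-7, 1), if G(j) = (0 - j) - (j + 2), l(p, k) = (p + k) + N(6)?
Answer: -252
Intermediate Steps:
N(d) = 2*d*(5 + d) (N(d) = (2*d)*(5 + d) = 2*d*(5 + d))
l(p, k) = 132 + k + p (l(p, k) = (p + k) + 2*6*(5 + 6) = (k + p) + 2*6*11 = (k + p) + 132 = 132 + k + p)
G(j) = -2 - 2*j (G(j) = -j - (2 + j) = -j + (-2 - j) = -2 - 2*j)
G(-4 - 1*(-4))*l(-7, 1) = (-2 - 2*(-4 - 1*(-4)))*(132 + 1 - 7) = (-2 - 2*(-4 + 4))*126 = (-2 - 2*0)*126 = (-2 + 0)*126 = -2*126 = -252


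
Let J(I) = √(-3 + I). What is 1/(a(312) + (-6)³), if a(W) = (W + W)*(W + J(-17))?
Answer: -I/(-194472*I + 1248*√5) ≈ 5.1411e-6 - 7.3773e-8*I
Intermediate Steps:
a(W) = 2*W*(W + 2*I*√5) (a(W) = (W + W)*(W + √(-3 - 17)) = (2*W)*(W + √(-20)) = (2*W)*(W + 2*I*√5) = 2*W*(W + 2*I*√5))
1/(a(312) + (-6)³) = 1/(2*312*(312 + 2*I*√5) + (-6)³) = 1/((194688 + 1248*I*√5) - 216) = 1/(194472 + 1248*I*√5)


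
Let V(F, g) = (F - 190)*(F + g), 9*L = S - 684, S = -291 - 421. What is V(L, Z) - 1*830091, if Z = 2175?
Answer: -123701345/81 ≈ -1.5272e+6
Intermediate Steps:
S = -712
L = -1396/9 (L = (-712 - 684)/9 = (1/9)*(-1396) = -1396/9 ≈ -155.11)
V(F, g) = (-190 + F)*(F + g)
V(L, Z) - 1*830091 = ((-1396/9)**2 - 190*(-1396/9) - 190*2175 - 1396/9*2175) - 1*830091 = (1948816/81 + 265240/9 - 413250 - 1012100/3) - 830091 = -56463974/81 - 830091 = -123701345/81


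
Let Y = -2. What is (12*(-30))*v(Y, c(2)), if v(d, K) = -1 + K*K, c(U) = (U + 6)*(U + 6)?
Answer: -1474200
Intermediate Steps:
c(U) = (6 + U)² (c(U) = (6 + U)*(6 + U) = (6 + U)²)
v(d, K) = -1 + K²
(12*(-30))*v(Y, c(2)) = (12*(-30))*(-1 + ((6 + 2)²)²) = -360*(-1 + (8²)²) = -360*(-1 + 64²) = -360*(-1 + 4096) = -360*4095 = -1474200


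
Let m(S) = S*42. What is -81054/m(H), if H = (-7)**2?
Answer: -13509/343 ≈ -39.385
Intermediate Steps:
H = 49
m(S) = 42*S
-81054/m(H) = -81054/(42*49) = -81054/2058 = -81054*1/2058 = -13509/343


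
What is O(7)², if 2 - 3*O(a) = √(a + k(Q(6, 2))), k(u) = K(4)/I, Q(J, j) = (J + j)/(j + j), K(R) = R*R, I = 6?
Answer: (6 - √87)²/81 ≈ 0.13668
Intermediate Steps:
K(R) = R²
Q(J, j) = (J + j)/(2*j) (Q(J, j) = (J + j)/((2*j)) = (J + j)*(1/(2*j)) = (J + j)/(2*j))
k(u) = 8/3 (k(u) = 4²/6 = 16*(⅙) = 8/3)
O(a) = ⅔ - √(8/3 + a)/3 (O(a) = ⅔ - √(a + 8/3)/3 = ⅔ - √(8/3 + a)/3)
O(7)² = (⅔ - √(24 + 9*7)/9)² = (⅔ - √(24 + 63)/9)² = (⅔ - √87/9)²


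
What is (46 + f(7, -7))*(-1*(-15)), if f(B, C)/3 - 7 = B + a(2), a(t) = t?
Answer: 1410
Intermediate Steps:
f(B, C) = 27 + 3*B (f(B, C) = 21 + 3*(B + 2) = 21 + 3*(2 + B) = 21 + (6 + 3*B) = 27 + 3*B)
(46 + f(7, -7))*(-1*(-15)) = (46 + (27 + 3*7))*(-1*(-15)) = (46 + (27 + 21))*15 = (46 + 48)*15 = 94*15 = 1410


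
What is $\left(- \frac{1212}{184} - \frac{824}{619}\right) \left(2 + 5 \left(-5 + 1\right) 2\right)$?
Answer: $\frac{4283759}{14237} \approx 300.89$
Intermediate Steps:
$\left(- \frac{1212}{184} - \frac{824}{619}\right) \left(2 + 5 \left(-5 + 1\right) 2\right) = \left(\left(-1212\right) \frac{1}{184} - \frac{824}{619}\right) \left(2 + 5 \left(\left(-4\right) 2\right)\right) = \left(- \frac{303}{46} - \frac{824}{619}\right) \left(2 + 5 \left(-8\right)\right) = - \frac{225461 \left(2 - 40\right)}{28474} = \left(- \frac{225461}{28474}\right) \left(-38\right) = \frac{4283759}{14237}$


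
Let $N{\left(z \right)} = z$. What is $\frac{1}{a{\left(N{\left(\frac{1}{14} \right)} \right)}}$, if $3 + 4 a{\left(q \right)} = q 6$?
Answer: $- \frac{14}{9} \approx -1.5556$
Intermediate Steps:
$a{\left(q \right)} = - \frac{3}{4} + \frac{3 q}{2}$ ($a{\left(q \right)} = - \frac{3}{4} + \frac{q 6}{4} = - \frac{3}{4} + \frac{6 q}{4} = - \frac{3}{4} + \frac{3 q}{2}$)
$\frac{1}{a{\left(N{\left(\frac{1}{14} \right)} \right)}} = \frac{1}{- \frac{3}{4} + \frac{3}{2 \cdot 14}} = \frac{1}{- \frac{3}{4} + \frac{3}{2} \cdot \frac{1}{14}} = \frac{1}{- \frac{3}{4} + \frac{3}{28}} = \frac{1}{- \frac{9}{14}} = - \frac{14}{9}$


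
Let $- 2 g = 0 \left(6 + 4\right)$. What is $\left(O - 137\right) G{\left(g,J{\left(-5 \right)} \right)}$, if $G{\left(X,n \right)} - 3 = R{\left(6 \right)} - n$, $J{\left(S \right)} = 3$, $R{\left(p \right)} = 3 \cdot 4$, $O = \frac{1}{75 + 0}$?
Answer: $- \frac{41096}{25} \approx -1643.8$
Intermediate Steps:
$O = \frac{1}{75} \approx 0.013333$
$R{\left(p \right)} = 12$
$g = 0$ ($g = - \frac{0 \left(6 + 4\right)}{2} = - \frac{0 \cdot 10}{2} = \left(- \frac{1}{2}\right) 0 = 0$)
$G{\left(X,n \right)} = 15 - n$ ($G{\left(X,n \right)} = 3 - \left(-12 + n\right) = 15 - n$)
$\left(O - 137\right) G{\left(g,J{\left(-5 \right)} \right)} = \left(\frac{1}{75} - 137\right) \left(15 - 3\right) = - \frac{10274 \left(15 - 3\right)}{75} = \left(- \frac{10274}{75}\right) 12 = - \frac{41096}{25}$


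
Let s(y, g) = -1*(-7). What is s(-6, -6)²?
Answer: 49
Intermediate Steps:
s(y, g) = 7
s(-6, -6)² = 7² = 49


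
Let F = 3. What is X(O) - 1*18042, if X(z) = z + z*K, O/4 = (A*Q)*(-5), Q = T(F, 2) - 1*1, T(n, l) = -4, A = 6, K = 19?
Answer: -6042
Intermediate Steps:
Q = -5 (Q = -4 - 1*1 = -4 - 1 = -5)
O = 600 (O = 4*((6*(-5))*(-5)) = 4*(-30*(-5)) = 4*150 = 600)
X(z) = 20*z (X(z) = z + z*19 = z + 19*z = 20*z)
X(O) - 1*18042 = 20*600 - 1*18042 = 12000 - 18042 = -6042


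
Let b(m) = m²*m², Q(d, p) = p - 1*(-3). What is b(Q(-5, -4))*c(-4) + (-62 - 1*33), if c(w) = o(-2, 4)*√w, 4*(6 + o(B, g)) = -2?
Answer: -95 - 13*I ≈ -95.0 - 13.0*I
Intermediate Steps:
o(B, g) = -13/2 (o(B, g) = -6 + (¼)*(-2) = -6 - ½ = -13/2)
Q(d, p) = 3 + p (Q(d, p) = p + 3 = 3 + p)
c(w) = -13*√w/2
b(m) = m⁴
b(Q(-5, -4))*c(-4) + (-62 - 1*33) = (3 - 4)⁴*(-13*I) + (-62 - 1*33) = (-1)⁴*(-13*I) + (-62 - 33) = 1*(-13*I) - 95 = -13*I - 95 = -95 - 13*I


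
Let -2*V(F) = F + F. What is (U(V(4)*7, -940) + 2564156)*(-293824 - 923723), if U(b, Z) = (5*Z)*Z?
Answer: -8501103091332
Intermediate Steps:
V(F) = -F (V(F) = -(F + F)/2 = -F)
U(b, Z) = 5*Z²
(U(V(4)*7, -940) + 2564156)*(-293824 - 923723) = (5*(-940)² + 2564156)*(-293824 - 923723) = (5*883600 + 2564156)*(-1217547) = (4418000 + 2564156)*(-1217547) = 6982156*(-1217547) = -8501103091332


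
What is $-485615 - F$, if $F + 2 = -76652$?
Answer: $-408961$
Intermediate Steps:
$F = -76654$ ($F = -2 - 76652 = -76654$)
$-485615 - F = -485615 - -76654 = -485615 + 76654 = -408961$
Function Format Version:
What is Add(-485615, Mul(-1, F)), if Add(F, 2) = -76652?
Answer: -408961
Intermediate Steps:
F = -76654 (F = Add(-2, -76652) = -76654)
Add(-485615, Mul(-1, F)) = Add(-485615, Mul(-1, -76654)) = Add(-485615, 76654) = -408961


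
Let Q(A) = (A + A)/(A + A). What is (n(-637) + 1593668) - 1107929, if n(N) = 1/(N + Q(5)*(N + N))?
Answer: 928247228/1911 ≈ 4.8574e+5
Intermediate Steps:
Q(A) = 1 (Q(A) = (2*A)/((2*A)) = (2*A)*(1/(2*A)) = 1)
n(N) = 1/(3*N) (n(N) = 1/(N + 1*(N + N)) = 1/(N + 1*(2*N)) = 1/(N + 2*N) = 1/(3*N))
(n(-637) + 1593668) - 1107929 = ((1/3)/(-637) + 1593668) - 1107929 = ((1/3)*(-1/637) + 1593668) - 1107929 = (-1/1911 + 1593668) - 1107929 = 3045499547/1911 - 1107929 = 928247228/1911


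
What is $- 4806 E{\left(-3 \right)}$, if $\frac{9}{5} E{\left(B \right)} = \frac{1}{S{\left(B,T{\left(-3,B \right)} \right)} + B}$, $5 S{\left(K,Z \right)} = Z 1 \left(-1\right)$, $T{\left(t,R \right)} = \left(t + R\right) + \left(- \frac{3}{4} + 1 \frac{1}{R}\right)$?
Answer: $\frac{32040}{19} \approx 1686.3$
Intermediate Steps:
$T{\left(t,R \right)} = - \frac{3}{4} + R + t + \frac{1}{R}$ ($T{\left(t,R \right)} = \left(R + t\right) + \left(\left(-3\right) \frac{1}{4} + \frac{1}{R}\right) = \left(R + t\right) - \left(\frac{3}{4} - \frac{1}{R}\right) = - \frac{3}{4} + R + t + \frac{1}{R}$)
$S{\left(K,Z \right)} = - \frac{Z}{5}$ ($S{\left(K,Z \right)} = \frac{Z 1 \left(-1\right)}{5} = \frac{Z \left(-1\right)}{5} = \frac{\left(-1\right) Z}{5} = - \frac{Z}{5}$)
$E{\left(B \right)} = \frac{5}{9 \left(\frac{3}{4} - \frac{1}{5 B} + \frac{4 B}{5}\right)}$ ($E{\left(B \right)} = \frac{5}{9 \left(- \frac{- \frac{3}{4} + B - 3 + \frac{1}{B}}{5} + B\right)} = \frac{5}{9 \left(- \frac{- \frac{15}{4} + B + \frac{1}{B}}{5} + B\right)} = \frac{5}{9 \left(\left(\frac{3}{4} - \frac{B}{5} - \frac{1}{5 B}\right) + B\right)} = \frac{5}{9 \left(\frac{3}{4} - \frac{1}{5 B} + \frac{4 B}{5}\right)}$)
$- 4806 E{\left(-3 \right)} = - 4806 \cdot \frac{100}{9} \left(-3\right) \frac{1}{-4 + 15 \left(-3\right) + 16 \left(-3\right)^{2}} = - 4806 \cdot \frac{100}{9} \left(-3\right) \frac{1}{-4 - 45 + 16 \cdot 9} = - 4806 \cdot \frac{100}{9} \left(-3\right) \frac{1}{-4 - 45 + 144} = - 4806 \cdot \frac{100}{9} \left(-3\right) \frac{1}{95} = \left(-4806\right) \left(- \frac{20}{57}\right) = \frac{32040}{19}$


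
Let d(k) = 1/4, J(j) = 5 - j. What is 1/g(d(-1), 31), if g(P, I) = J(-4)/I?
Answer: 31/9 ≈ 3.4444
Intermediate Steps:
d(k) = ¼
g(P, I) = 9/I (g(P, I) = (5 - 1*(-4))/I = (5 + 4)/I = 9/I)
1/g(d(-1), 31) = 1/(9/31) = 31/9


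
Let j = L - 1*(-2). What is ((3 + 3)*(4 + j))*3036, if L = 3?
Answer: 163944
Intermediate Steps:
j = 5 (j = 3 - 1*(-2) = 3 + 2 = 5)
((3 + 3)*(4 + j))*3036 = ((3 + 3)*(4 + 5))*3036 = (6*9)*3036 = 54*3036 = 163944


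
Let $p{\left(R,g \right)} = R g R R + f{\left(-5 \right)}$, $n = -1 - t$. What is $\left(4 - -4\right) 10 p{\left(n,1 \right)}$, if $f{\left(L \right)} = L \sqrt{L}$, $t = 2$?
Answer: $-2160 - 400 i \sqrt{5} \approx -2160.0 - 894.43 i$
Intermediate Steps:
$f{\left(L \right)} = L^{\frac{3}{2}}$
$n = -3$ ($n = -1 - 2 = -3$)
$p{\left(R,g \right)} = g R^{3} - 5 i \sqrt{5}$ ($p{\left(R,g \right)} = R g R R + \left(-5\right)^{\frac{3}{2}} = g R^{2} R - 5 i \sqrt{5} = g R^{3} - 5 i \sqrt{5}$)
$\left(4 - -4\right) 10 p{\left(n,1 \right)} = \left(4 - -4\right) 10 \left(1 \left(-3\right)^{3} - 5 i \sqrt{5}\right) = \left(4 + 4\right) 10 \left(1 \left(-27\right) - 5 i \sqrt{5}\right) = 8 \cdot 10 \left(-27 - 5 i \sqrt{5}\right) = 80 \left(-27 - 5 i \sqrt{5}\right) = -2160 - 400 i \sqrt{5}$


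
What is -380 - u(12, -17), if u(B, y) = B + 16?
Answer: -408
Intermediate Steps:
u(B, y) = 16 + B
-380 - u(12, -17) = -380 - (16 + 12) = -380 - 1*28 = -380 - 28 = -408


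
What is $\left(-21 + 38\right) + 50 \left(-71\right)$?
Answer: $-3533$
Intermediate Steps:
$\left(-21 + 38\right) + 50 \left(-71\right) = 17 - 3550 = -3533$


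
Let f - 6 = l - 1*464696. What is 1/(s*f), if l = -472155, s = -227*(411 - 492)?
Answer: -1/17225769015 ≈ -5.8053e-11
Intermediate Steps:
s = 18387 (s = -227*(-81) = 18387)
f = -936845 (f = 6 + (-472155 - 1*464696) = 6 + (-472155 - 464696) = 6 - 936851 = -936845)
1/(s*f) = 1/(18387*(-936845)) = (1/18387)*(-1/936845) = -1/17225769015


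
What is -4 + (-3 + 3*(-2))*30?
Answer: -274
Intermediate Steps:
-4 + (-3 + 3*(-2))*30 = -4 + (-3 - 6)*30 = -4 - 9*30 = -4 - 270 = -274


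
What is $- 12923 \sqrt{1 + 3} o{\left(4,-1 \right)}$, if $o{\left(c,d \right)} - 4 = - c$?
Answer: $0$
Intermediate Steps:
$o{\left(c,d \right)} = 4 - c$
$- 12923 \sqrt{1 + 3} o{\left(4,-1 \right)} = - 12923 \sqrt{1 + 3} \left(4 - 4\right) = - 12923 \sqrt{4} \left(4 - 4\right) = - 12923 \cdot 2 \cdot 0 = \left(-12923\right) 0 = 0$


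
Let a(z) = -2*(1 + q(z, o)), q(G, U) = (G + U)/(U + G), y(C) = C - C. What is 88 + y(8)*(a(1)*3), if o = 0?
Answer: 88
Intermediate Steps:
y(C) = 0
q(G, U) = 1 (q(G, U) = (G + U)/(G + U) = 1)
a(z) = -4 (a(z) = -2*(1 + 1) = -2*2 = -4)
88 + y(8)*(a(1)*3) = 88 + 0*(-4*3) = 88 + 0*(-12) = 88 + 0 = 88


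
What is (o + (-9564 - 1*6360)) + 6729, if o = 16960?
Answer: 7765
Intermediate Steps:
(o + (-9564 - 1*6360)) + 6729 = (16960 + (-9564 - 1*6360)) + 6729 = (16960 + (-9564 - 6360)) + 6729 = (16960 - 15924) + 6729 = 1036 + 6729 = 7765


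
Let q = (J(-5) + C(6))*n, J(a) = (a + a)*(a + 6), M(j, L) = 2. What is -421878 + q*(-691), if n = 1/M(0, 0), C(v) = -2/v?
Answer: -2509847/6 ≈ -4.1831e+5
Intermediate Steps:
J(a) = 2*a*(6 + a) (J(a) = (2*a)*(6 + a) = 2*a*(6 + a))
n = 1/2 ≈ 0.50000
q = -31/6 (q = (2*(-5)*(6 - 5) - 2/6)*(1/2) = (2*(-5)*1 - 2*1/6)*(1/2) = (-10 - 1/3)*(1/2) = -31/3*1/2 = -31/6 ≈ -5.1667)
-421878 + q*(-691) = -421878 - 31/6*(-691) = -421878 + 21421/6 = -2509847/6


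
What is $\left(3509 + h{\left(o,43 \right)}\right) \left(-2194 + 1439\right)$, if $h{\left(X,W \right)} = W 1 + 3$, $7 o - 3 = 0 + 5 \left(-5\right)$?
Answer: $-2684025$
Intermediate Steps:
$o = - \frac{22}{7}$ ($o = \frac{3}{7} + \frac{0 + 5 \left(-5\right)}{7} = \frac{3}{7} + \frac{0 - 25}{7} = \frac{3}{7} + \frac{1}{7} \left(-25\right) = \frac{3}{7} - \frac{25}{7} = - \frac{22}{7} \approx -3.1429$)
$h{\left(X,W \right)} = 3 + W$ ($h{\left(X,W \right)} = W + 3 = 3 + W$)
$\left(3509 + h{\left(o,43 \right)}\right) \left(-2194 + 1439\right) = \left(3509 + \left(3 + 43\right)\right) \left(-2194 + 1439\right) = \left(3509 + 46\right) \left(-755\right) = 3555 \left(-755\right) = -2684025$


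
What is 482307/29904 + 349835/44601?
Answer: 1522516207/63511824 ≈ 23.972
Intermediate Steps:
482307/29904 + 349835/44601 = 482307*(1/29904) + 349835*(1/44601) = 22967/1424 + 349835/44601 = 1522516207/63511824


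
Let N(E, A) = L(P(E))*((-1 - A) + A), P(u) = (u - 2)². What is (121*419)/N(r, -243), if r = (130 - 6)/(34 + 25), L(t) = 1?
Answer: -50699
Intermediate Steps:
P(u) = (-2 + u)²
r = 124/59 ≈ 2.1017
N(E, A) = -1 (N(E, A) = 1*((-1 - A) + A) = 1*(-1) = -1)
(121*419)/N(r, -243) = (121*419)/(-1) = 50699*(-1) = -50699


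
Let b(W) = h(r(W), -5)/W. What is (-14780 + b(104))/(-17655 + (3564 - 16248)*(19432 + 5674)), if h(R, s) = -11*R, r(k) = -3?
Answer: 1537087/33120064536 ≈ 4.6410e-5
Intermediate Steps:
b(W) = 33/W (b(W) = (-11*(-3))/W = 33/W)
(-14780 + b(104))/(-17655 + (3564 - 16248)*(19432 + 5674)) = (-14780 + 33/104)/(-17655 + (3564 - 16248)*(19432 + 5674)) = (-14780 + 33*(1/104))/(-17655 - 12684*25106) = (-14780 + 33/104)/(-17655 - 318444504) = -1537087/104/(-318462159) = -1537087/104*(-1/318462159) = 1537087/33120064536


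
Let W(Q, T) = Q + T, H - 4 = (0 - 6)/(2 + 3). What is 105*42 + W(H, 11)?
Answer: 22119/5 ≈ 4423.8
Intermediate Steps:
H = 14/5 (H = 4 + (0 - 6)/(2 + 3) = 4 - 6/5 = 14/5 ≈ 2.8000)
105*42 + W(H, 11) = 105*42 + (14/5 + 11) = 4410 + 69/5 = 22119/5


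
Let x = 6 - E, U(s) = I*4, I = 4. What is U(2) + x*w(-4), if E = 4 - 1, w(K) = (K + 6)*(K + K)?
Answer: -32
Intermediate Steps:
w(K) = 2*K*(6 + K) (w(K) = (6 + K)*(2*K) = 2*K*(6 + K))
E = 3
U(s) = 16 (U(s) = 4*4 = 16)
x = 3 (x = 6 - 1*3 = 6 - 3 = 3)
U(2) + x*w(-4) = 16 + 3*(2*(-4)*(6 - 4)) = 16 + 3*(2*(-4)*2) = 16 + 3*(-16) = 16 - 48 = -32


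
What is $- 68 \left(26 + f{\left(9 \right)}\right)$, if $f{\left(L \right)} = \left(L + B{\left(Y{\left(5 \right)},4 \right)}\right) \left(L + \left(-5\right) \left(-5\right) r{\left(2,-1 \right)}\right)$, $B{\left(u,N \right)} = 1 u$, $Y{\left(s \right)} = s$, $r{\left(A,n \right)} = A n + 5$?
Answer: $-81736$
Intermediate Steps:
$r{\left(A,n \right)} = 5 + A n$
$B{\left(u,N \right)} = u$
$f{\left(L \right)} = \left(5 + L\right) \left(75 + L\right)$ ($f{\left(L \right)} = \left(L + 5\right) \left(L + \left(-5\right) \left(-5\right) \left(5 + 2 \left(-1\right)\right)\right) = \left(5 + L\right) \left(L + 25 \left(5 - 2\right)\right) = \left(5 + L\right) \left(L + 25 \cdot 3\right) = \left(5 + L\right) \left(L + 75\right) = \left(5 + L\right) \left(75 + L\right)$)
$- 68 \left(26 + f{\left(9 \right)}\right) = - 68 \left(26 + \left(375 + 9^{2} + 80 \cdot 9\right)\right) = - 68 \left(26 + \left(375 + 81 + 720\right)\right) = - 68 \left(26 + 1176\right) = \left(-68\right) 1202 = -81736$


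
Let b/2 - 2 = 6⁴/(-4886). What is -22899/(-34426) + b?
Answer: 49676719/12014674 ≈ 4.1347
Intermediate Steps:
b = 8476/2443 (b = 4 + 2*(6⁴/(-4886)) = 4 + 2*(1296*(-1/4886)) = 4 + 2*(-648/2443) = 4 - 1296/2443 = 8476/2443 ≈ 3.4695)
-22899/(-34426) + b = -22899/(-34426) + 8476/2443 = -22899*(-1/34426) + 8476/2443 = 22899/34426 + 8476/2443 = 49676719/12014674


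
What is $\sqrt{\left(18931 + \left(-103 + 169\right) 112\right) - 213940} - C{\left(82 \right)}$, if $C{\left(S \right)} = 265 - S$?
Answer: $-183 + i \sqrt{187617} \approx -183.0 + 433.15 i$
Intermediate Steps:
$\sqrt{\left(18931 + \left(-103 + 169\right) 112\right) - 213940} - C{\left(82 \right)} = \sqrt{\left(18931 + \left(-103 + 169\right) 112\right) - 213940} - \left(265 - 82\right) = \sqrt{\left(18931 + 66 \cdot 112\right) - 213940} - \left(265 - 82\right) = \sqrt{\left(18931 + 7392\right) - 213940} - 183 = \sqrt{26323 - 213940} - 183 = \sqrt{-187617} - 183 = i \sqrt{187617} - 183 = -183 + i \sqrt{187617}$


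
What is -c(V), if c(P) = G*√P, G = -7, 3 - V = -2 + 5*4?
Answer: 7*I*√15 ≈ 27.111*I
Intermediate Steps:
V = -15 (V = 3 - (-2 + 5*4) = 3 - (-2 + 20) = 3 - 1*18 = 3 - 18 = -15)
c(P) = -7*√P
-c(V) = -(-7)*√(-15) = -(-7)*I*√15 = 7*I*√15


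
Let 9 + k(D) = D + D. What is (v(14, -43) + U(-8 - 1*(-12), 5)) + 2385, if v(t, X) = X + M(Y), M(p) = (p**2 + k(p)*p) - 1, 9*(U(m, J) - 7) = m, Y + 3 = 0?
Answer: 21622/9 ≈ 2402.4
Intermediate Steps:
k(D) = -9 + 2*D (k(D) = -9 + (D + D) = -9 + 2*D)
Y = -3 (Y = -3 + 0 = -3)
U(m, J) = 7 + m/9
M(p) = -1 + p**2 + p*(-9 + 2*p) (M(p) = (p**2 + (-9 + 2*p)*p) - 1 = (p**2 + p*(-9 + 2*p)) - 1 = -1 + p**2 + p*(-9 + 2*p))
v(t, X) = 53 + X (v(t, X) = X + (-1 - 9*(-3) + 3*(-3)**2) = X + (-1 + 27 + 3*9) = X + (-1 + 27 + 27) = X + 53 = 53 + X)
(v(14, -43) + U(-8 - 1*(-12), 5)) + 2385 = ((53 - 43) + (7 + (-8 - 1*(-12))/9)) + 2385 = (10 + (7 + (-8 + 12)/9)) + 2385 = (10 + (7 + (1/9)*4)) + 2385 = (10 + (7 + 4/9)) + 2385 = (10 + 67/9) + 2385 = 157/9 + 2385 = 21622/9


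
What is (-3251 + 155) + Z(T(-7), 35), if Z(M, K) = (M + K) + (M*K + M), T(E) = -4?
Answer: -3209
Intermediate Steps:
Z(M, K) = K + 2*M + K*M (Z(M, K) = (K + M) + (K*M + M) = (K + M) + (M + K*M) = K + 2*M + K*M)
(-3251 + 155) + Z(T(-7), 35) = (-3251 + 155) + (35 + 2*(-4) + 35*(-4)) = -3096 + (35 - 8 - 140) = -3096 - 113 = -3209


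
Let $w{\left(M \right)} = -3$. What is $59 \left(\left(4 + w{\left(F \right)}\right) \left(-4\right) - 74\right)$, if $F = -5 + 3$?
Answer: $-4602$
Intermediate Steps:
$F = -2$
$59 \left(\left(4 + w{\left(F \right)}\right) \left(-4\right) - 74\right) = 59 \left(\left(4 - 3\right) \left(-4\right) - 74\right) = 59 \left(1 \left(-4\right) - 74\right) = 59 \left(-4 - 74\right) = 59 \left(-78\right) = -4602$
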